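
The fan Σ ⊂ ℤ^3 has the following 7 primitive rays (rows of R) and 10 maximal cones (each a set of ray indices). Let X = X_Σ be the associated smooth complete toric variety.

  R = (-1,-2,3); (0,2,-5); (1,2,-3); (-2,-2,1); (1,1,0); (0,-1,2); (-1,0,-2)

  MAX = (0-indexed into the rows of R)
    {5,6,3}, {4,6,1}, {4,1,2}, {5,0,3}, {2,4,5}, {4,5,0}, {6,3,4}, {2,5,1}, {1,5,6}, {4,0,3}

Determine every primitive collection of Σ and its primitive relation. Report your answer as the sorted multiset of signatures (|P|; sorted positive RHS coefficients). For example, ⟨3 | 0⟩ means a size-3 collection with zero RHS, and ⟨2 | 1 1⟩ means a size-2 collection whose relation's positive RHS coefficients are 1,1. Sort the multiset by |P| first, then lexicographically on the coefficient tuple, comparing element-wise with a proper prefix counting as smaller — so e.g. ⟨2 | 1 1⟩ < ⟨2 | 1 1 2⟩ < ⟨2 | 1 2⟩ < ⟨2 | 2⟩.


Primitive collections (9):

  {0,2}:  v_{0} + v_{2} = 0 ; sig = ⟨2 | 0⟩
  {0,1}:  v_{0} + v_{1} = v_{6} ; sig = ⟨2 | 1⟩
  {0,6}:  v_{0} + v_{6} = v_{3} ; sig = ⟨2 | 1⟩
  {2,3}:  v_{2} + v_{3} = v_{6} ; sig = ⟨2 | 1⟩
  {2,6}:  v_{2} + v_{6} = v_{1} ; sig = ⟨2 | 1⟩
  {1,3}:  v_{1} + v_{3} = 2·v_{6} ; sig = ⟨2 | 2⟩
  {4,5,6}:  v_{4} + v_{5} + v_{6} = 0 ; sig = ⟨3 | 0⟩
  {1,4,5}:  v_{1} + v_{4} + v_{5} = v_{2} ; sig = ⟨3 | 1⟩
  {3,4,5}:  v_{3} + v_{4} + v_{5} = v_{0} ; sig = ⟨3 | 1⟩

Signatures (|P|; sorted positive RHS coefficients), sorted:
    |P|=2: 6 collections, coeffs (), (1), (1), (1), (1), (2)
    |P|=3: 3 collections, coeffs (), (1), (1)


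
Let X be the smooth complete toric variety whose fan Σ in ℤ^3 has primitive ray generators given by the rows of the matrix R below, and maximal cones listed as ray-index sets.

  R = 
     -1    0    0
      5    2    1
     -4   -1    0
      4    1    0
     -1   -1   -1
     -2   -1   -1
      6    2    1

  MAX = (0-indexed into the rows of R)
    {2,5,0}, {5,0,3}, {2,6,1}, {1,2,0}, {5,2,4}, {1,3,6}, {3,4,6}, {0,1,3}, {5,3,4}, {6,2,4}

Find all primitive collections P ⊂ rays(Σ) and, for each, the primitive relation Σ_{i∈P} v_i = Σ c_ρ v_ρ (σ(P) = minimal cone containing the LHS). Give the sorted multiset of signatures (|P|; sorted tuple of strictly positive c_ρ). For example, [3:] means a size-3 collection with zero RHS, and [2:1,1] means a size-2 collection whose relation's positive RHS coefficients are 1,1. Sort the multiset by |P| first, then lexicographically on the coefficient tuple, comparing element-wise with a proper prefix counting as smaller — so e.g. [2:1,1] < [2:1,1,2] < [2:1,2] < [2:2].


The 6 primitive collections of Σ (r=7, n=3):

  P = {2,3}:  v_{2} + v_{3} = 0 ; sig = [2:]
  P = {0,4}:  v_{0} + v_{4} = v_{5} ; sig = [2:1]
  P = {0,6}:  v_{0} + v_{6} = v_{1} ; sig = [2:1]
  P = {1,4}:  v_{1} + v_{4} = v_{3} ; sig = [2:1]
  P = {5,6}:  v_{5} + v_{6} = v_{3} ; sig = [2:1]
  P = {1,5}:  v_{1} + v_{5} = v_{0} + v_{3} ; sig = [2:1,1]

Signatures (|P|; sorted positive RHS coefficients), sorted:
    |P|=2: 6 collections, coeffs (), (1), (1), (1), (1), (1,1)


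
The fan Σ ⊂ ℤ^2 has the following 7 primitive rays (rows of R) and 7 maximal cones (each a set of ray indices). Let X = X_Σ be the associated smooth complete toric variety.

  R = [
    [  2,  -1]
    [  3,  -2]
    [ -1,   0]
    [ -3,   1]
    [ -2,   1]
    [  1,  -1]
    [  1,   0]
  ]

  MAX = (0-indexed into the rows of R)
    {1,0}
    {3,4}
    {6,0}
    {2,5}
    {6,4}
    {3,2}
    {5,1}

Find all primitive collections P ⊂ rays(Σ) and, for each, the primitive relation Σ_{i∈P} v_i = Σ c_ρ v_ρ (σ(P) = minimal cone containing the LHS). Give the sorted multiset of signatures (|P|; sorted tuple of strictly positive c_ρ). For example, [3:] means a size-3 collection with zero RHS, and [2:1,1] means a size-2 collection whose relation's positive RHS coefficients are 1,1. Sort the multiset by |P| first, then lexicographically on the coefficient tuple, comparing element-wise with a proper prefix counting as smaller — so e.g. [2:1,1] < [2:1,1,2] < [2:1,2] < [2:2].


14 collections generate NE(X_Σ); each relation:

  • {0,4}:  v_{0} + v_{4} = 0  ⟹  sig = [2:]
  • {2,6}:  v_{2} + v_{6} = 0  ⟹  sig = [2:]
  • {0,2}:  v_{0} + v_{2} = v_{5}  ⟹  sig = [2:1]
  • {0,3}:  v_{0} + v_{3} = v_{2}  ⟹  sig = [2:1]
  • {0,5}:  v_{0} + v_{5} = v_{1}  ⟹  sig = [2:1]
  • {1,4}:  v_{1} + v_{4} = v_{5}  ⟹  sig = [2:1]
  • {2,4}:  v_{2} + v_{4} = v_{3}  ⟹  sig = [2:1]
  • {3,6}:  v_{3} + v_{6} = v_{4}  ⟹  sig = [2:1]
  • {4,5}:  v_{4} + v_{5} = v_{2}  ⟹  sig = [2:1]
  • {5,6}:  v_{5} + v_{6} = v_{0}  ⟹  sig = [2:1]
  • {1,3}:  v_{1} + v_{3} = v_{2} + v_{5}  ⟹  sig = [2:1,1]
  • {1,2}:  v_{1} + v_{2} = 2·v_{5}  ⟹  sig = [2:2]
  • {1,6}:  v_{1} + v_{6} = 2·v_{0}  ⟹  sig = [2:2]
  • {3,5}:  v_{3} + v_{5} = 2·v_{2}  ⟹  sig = [2:2]

Sorted signature multiset PRS(X):
{ [2:] ×2,  [2:1] ×8,  [2:1,1],  [2:2] ×3 }


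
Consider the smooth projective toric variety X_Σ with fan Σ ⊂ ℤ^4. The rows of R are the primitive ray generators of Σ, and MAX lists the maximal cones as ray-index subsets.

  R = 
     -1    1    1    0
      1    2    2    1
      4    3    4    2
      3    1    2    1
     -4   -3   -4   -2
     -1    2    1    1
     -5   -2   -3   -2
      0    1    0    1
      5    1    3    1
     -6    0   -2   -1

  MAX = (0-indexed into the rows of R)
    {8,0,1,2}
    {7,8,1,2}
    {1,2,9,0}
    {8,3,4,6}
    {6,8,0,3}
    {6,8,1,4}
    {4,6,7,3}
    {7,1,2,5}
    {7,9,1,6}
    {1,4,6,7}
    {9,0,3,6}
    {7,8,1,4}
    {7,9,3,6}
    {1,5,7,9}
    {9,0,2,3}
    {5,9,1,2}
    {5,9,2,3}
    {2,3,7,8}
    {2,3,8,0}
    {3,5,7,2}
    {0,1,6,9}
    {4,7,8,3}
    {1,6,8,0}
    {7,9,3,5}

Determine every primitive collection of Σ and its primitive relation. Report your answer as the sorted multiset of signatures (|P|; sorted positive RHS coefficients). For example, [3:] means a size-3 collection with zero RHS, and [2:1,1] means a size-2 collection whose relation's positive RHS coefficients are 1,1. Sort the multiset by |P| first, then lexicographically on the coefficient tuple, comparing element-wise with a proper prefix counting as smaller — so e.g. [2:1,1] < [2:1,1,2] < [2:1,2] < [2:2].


The 13 primitive collections of Σ (r=10, n=4):

  {2,4}:  v_{2} + v_{4} = 0  ⟹  sig = [2:]
  {0,4}:  v_{0} + v_{4} = v_{6}  ⟹  sig = [2:1]
  {0,7}:  v_{0} + v_{7} = v_{5}  ⟹  sig = [2:1]
  {1,3}:  v_{1} + v_{3} = v_{2}  ⟹  sig = [2:1]
  {2,6}:  v_{2} + v_{6} = v_{0}  ⟹  sig = [2:1]
  {5,6}:  v_{5} + v_{6} = v_{9}  ⟹  sig = [2:1]
  {5,8}:  v_{5} + v_{8} = v_{2}  ⟹  sig = [2:1]
  {8,9}:  v_{8} + v_{9} = v_{0}  ⟹  sig = [2:1]
  {0,5}:  v_{0} + v_{5} = v_{2} + v_{9}  ⟹  sig = [2:1,1]
  {4,5}:  v_{4} + v_{5} = v_{6} + v_{7}  ⟹  sig = [2:1,1]
  {4,9}:  v_{4} + v_{9} = 2·v_{6} + v_{7}  ⟹  sig = [2:1,2]
  {6,7,8}:  v_{6} + v_{7} + v_{8} = 0  ⟹  sig = [3:]
  {2,7,9}:  v_{2} + v_{7} + v_{9} = 2·v_{5}  ⟹  sig = [3:2]

so the primitive-relation signature multiset is
[[2:], [2:1], [2:1], [2:1], [2:1], [2:1], [2:1], [2:1], [2:1,1], [2:1,1], [2:1,2], [3:], [3:2]]


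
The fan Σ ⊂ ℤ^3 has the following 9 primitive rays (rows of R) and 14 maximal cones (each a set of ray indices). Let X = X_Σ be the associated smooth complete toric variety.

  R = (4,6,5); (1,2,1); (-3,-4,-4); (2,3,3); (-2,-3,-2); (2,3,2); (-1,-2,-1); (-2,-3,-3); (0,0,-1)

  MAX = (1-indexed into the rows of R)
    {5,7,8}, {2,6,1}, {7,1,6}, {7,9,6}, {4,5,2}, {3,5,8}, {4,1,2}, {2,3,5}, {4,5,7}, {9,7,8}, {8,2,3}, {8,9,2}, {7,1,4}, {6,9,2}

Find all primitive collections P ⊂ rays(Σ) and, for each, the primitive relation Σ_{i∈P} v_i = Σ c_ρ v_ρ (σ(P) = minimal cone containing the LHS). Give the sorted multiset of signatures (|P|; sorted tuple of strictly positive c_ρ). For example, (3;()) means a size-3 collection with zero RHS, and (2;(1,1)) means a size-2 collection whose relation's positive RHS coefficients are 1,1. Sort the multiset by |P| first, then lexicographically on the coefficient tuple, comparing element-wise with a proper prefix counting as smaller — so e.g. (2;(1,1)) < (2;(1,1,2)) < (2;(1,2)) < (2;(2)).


Σ has 16 primitive collections:

  • {2,7}:  v_{2} + v_{7} = 0  ⟹  sig = (2;())
  • {4,8}:  v_{4} + v_{8} = 0  ⟹  sig = (2;())
  • {5,6}:  v_{5} + v_{6} = 0  ⟹  sig = (2;())
  • {1,3}:  v_{1} + v_{3} = v_{2}  ⟹  sig = (2;(1))
  • {1,5}:  v_{1} + v_{5} = v_{4}  ⟹  sig = (2;(1))
  • {1,8}:  v_{1} + v_{8} = v_{6}  ⟹  sig = (2;(1))
  • {4,6}:  v_{4} + v_{6} = v_{1}  ⟹  sig = (2;(1))
  • {4,9}:  v_{4} + v_{9} = v_{6}  ⟹  sig = (2;(1))
  • {5,9}:  v_{5} + v_{9} = v_{8}  ⟹  sig = (2;(1))
  • {6,8}:  v_{6} + v_{8} = v_{9}  ⟹  sig = (2;(1))
  • {3,4}:  v_{3} + v_{4} = v_{2} + v_{5}  ⟹  sig = (2;(1,1))
  • {3,6}:  v_{3} + v_{6} = v_{2} + v_{8}  ⟹  sig = (2;(1,1))
  • {3,7}:  v_{3} + v_{7} = v_{5} + v_{8}  ⟹  sig = (2;(1,1))
  • {3,9}:  v_{3} + v_{9} = v_{2} + 2·v_{8}  ⟹  sig = (2;(1,2))
  • {1,9}:  v_{1} + v_{9} = 2·v_{6}  ⟹  sig = (2;(2))
  • {2,5,8}:  v_{2} + v_{5} + v_{8} = v_{3}  ⟹  sig = (3;(1))

Sorted signature multiset PRS(X):
[(2;()), (2;()), (2;()), (2;(1)), (2;(1)), (2;(1)), (2;(1)), (2;(1)), (2;(1)), (2;(1)), (2;(1,1)), (2;(1,1)), (2;(1,1)), (2;(1,2)), (2;(2)), (3;(1))]


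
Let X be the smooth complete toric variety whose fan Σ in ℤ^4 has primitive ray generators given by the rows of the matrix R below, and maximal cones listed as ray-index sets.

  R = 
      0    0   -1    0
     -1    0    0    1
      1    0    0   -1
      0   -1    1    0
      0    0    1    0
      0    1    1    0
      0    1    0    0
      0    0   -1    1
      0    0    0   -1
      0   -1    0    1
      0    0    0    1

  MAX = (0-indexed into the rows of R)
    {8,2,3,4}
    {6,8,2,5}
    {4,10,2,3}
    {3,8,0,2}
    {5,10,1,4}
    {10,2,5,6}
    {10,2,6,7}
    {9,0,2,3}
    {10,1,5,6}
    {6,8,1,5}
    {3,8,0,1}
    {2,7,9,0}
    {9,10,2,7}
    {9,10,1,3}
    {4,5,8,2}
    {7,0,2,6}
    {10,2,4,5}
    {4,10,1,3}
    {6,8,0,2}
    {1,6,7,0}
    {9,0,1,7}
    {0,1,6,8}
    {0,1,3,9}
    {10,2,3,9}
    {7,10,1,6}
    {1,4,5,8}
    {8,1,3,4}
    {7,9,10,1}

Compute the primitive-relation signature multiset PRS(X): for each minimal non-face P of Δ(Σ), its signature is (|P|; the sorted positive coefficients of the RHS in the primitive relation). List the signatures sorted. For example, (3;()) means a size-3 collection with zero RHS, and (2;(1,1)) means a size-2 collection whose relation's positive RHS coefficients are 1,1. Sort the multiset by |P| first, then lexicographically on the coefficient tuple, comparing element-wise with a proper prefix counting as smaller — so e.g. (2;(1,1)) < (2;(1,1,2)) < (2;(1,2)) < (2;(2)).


16 minimal non-faces of Δ(Σ) (on 11 rays):

  • {0,4}:  v_{0} + v_{4} = 0  ⇒ sig = (2;())
  • {1,2}:  v_{1} + v_{2} = 0  ⇒ sig = (2;())
  • {8,10}:  v_{8} + v_{10} = 0  ⇒ sig = (2;())
  • {0,5}:  v_{0} + v_{5} = v_{6}  ⇒ sig = (2;(1))
  • {0,10}:  v_{0} + v_{10} = v_{7}  ⇒ sig = (2;(1))
  • {3,6}:  v_{3} + v_{6} = v_{4}  ⇒ sig = (2;(1))
  • {3,7}:  v_{3} + v_{7} = v_{9}  ⇒ sig = (2;(1))
  • {4,6}:  v_{4} + v_{6} = v_{5}  ⇒ sig = (2;(1))
  • {4,7}:  v_{4} + v_{7} = v_{10}  ⇒ sig = (2;(1))
  • {6,9}:  v_{6} + v_{9} = v_{10}  ⇒ sig = (2;(1))
  • {7,8}:  v_{7} + v_{8} = v_{0}  ⇒ sig = (2;(1))
  • {4,9}:  v_{4} + v_{9} = v_{3} + v_{10}  ⇒ sig = (2;(1,1))
  • {5,7}:  v_{5} + v_{7} = v_{6} + v_{10}  ⇒ sig = (2;(1,1))
  • {5,9}:  v_{5} + v_{9} = v_{4} + v_{10}  ⇒ sig = (2;(1,1))
  • {8,9}:  v_{8} + v_{9} = v_{0} + v_{3}  ⇒ sig = (2;(1,1))
  • {3,5}:  v_{3} + v_{5} = 2·v_{4}  ⇒ sig = (2;(2))

Hence PRS(X_Σ) =
{ (2;()) ×3,  (2;(1)) ×8,  (2;(1,1)) ×4,  (2;(2)) }


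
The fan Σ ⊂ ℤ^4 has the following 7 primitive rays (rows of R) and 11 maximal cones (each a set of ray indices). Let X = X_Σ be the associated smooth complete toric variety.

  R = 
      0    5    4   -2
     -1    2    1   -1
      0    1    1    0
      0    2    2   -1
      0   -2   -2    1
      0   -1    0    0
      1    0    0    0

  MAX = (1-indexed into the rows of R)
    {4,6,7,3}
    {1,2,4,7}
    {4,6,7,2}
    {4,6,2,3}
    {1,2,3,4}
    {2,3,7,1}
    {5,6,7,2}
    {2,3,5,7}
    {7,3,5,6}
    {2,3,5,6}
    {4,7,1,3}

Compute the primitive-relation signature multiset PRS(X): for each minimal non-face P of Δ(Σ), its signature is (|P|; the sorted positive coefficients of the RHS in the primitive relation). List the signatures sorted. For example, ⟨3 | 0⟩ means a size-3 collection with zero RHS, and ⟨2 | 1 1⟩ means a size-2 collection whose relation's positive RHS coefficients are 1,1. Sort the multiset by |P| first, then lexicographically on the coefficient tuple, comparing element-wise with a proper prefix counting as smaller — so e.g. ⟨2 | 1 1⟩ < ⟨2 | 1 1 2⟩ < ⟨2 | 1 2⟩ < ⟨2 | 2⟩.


Primitive collections (5):

  P={4,5}:  v_{4} + v_{5} = 0 — sig = ⟨2 | 0⟩
  P={1,5}:  v_{1} + v_{5} = v_{2} + v_{3} + v_{7} — sig = ⟨2 | 1 1 1⟩
  P={1,6}:  v_{1} + v_{6} = 2·v_{4} — sig = ⟨2 | 2⟩
  P={2,3,4,7}:  v_{2} + v_{3} + v_{4} + v_{7} = v_{1} — sig = ⟨4 | 1⟩
  P={2,3,6,7}:  v_{2} + v_{3} + v_{6} + v_{7} = v_{4} — sig = ⟨4 | 1⟩

Signatures (|P|; sorted positive RHS coefficients), sorted:
{ ⟨2 | 0⟩,  ⟨2 | 1 1 1⟩,  ⟨2 | 2⟩,  ⟨4 | 1⟩ ×2 }


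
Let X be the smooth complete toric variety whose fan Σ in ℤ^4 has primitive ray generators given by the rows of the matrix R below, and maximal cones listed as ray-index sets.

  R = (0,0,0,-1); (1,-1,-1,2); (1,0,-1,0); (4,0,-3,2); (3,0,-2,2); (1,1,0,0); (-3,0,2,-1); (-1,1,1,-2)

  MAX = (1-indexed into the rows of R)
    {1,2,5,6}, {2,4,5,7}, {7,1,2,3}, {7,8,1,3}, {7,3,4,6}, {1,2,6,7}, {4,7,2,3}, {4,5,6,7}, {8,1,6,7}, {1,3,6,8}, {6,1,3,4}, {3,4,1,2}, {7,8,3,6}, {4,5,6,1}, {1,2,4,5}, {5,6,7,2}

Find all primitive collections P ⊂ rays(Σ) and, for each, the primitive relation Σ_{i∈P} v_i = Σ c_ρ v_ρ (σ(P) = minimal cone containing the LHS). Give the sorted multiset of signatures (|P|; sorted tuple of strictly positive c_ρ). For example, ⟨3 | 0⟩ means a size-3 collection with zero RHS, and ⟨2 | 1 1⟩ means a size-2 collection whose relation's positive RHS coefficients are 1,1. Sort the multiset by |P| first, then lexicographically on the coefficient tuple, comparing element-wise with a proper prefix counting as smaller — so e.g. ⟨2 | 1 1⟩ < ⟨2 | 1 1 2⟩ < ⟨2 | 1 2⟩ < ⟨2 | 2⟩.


The 9 primitive collections of Σ (r=8, n=4):

  • {2,8}:  v_{2} + v_{8} = 0  ⟹  sig = ⟨2 | 0⟩
  • {3,5}:  v_{3} + v_{5} = v_{4}  ⟹  sig = ⟨2 | 1⟩
  • {5,8}:  v_{5} + v_{8} = v_{3} + v_{6}  ⟹  sig = ⟨2 | 1 1⟩
  • {4,8}:  v_{4} + v_{8} = 2·v_{3} + v_{6}  ⟹  sig = ⟨2 | 1 2⟩
  • {1,5,7}:  v_{1} + v_{5} + v_{7} = 0  ⟹  sig = ⟨3 | 0⟩
  • {1,4,7}:  v_{1} + v_{4} + v_{7} = v_{3}  ⟹  sig = ⟨3 | 1⟩
  • {2,3,6}:  v_{2} + v_{3} + v_{6} = v_{5}  ⟹  sig = ⟨3 | 1⟩
  • {2,4,6}:  v_{2} + v_{4} + v_{6} = 2·v_{5}  ⟹  sig = ⟨3 | 2⟩
  • {1,3,6,7}:  v_{1} + v_{3} + v_{6} + v_{7} = v_{8}  ⟹  sig = ⟨4 | 1⟩

Hence PRS(X_Σ) =
[⟨2 | 0⟩, ⟨2 | 1⟩, ⟨2 | 1 1⟩, ⟨2 | 1 2⟩, ⟨3 | 0⟩, ⟨3 | 1⟩, ⟨3 | 1⟩, ⟨3 | 2⟩, ⟨4 | 1⟩]


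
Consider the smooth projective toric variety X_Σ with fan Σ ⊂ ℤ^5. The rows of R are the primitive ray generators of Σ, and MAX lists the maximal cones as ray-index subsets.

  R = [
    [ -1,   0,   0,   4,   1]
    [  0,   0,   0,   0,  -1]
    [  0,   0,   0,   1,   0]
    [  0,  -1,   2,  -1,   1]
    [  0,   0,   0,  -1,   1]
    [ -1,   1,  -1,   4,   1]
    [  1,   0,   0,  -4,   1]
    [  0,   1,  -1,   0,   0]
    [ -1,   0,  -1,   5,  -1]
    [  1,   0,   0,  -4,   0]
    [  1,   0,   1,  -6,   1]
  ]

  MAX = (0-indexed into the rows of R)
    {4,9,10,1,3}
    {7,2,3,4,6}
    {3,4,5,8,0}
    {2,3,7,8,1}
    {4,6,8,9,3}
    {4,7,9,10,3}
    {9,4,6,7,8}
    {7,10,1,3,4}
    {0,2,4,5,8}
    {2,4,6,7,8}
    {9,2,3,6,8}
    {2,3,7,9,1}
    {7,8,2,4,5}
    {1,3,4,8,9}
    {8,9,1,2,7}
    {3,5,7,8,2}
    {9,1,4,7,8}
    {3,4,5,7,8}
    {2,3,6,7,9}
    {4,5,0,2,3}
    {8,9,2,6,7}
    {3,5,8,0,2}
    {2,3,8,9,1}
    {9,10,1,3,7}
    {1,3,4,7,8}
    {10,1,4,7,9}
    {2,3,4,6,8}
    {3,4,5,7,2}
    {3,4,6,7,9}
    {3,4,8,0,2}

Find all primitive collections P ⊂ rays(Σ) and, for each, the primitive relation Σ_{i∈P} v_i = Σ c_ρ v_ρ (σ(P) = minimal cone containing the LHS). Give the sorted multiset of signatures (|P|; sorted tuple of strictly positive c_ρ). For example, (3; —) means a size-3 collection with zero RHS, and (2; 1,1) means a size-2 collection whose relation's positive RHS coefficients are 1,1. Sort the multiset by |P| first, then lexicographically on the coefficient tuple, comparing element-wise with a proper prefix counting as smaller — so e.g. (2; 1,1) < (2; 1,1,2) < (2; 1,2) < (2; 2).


Minimal non-faces — 20 found among 11 rays, 30 max cones:

  {0,7}:  v_{0} + v_{7} = v_{5}  ⟹  sig = (2; 1)
  {1,6}:  v_{1} + v_{6} = v_{9}  ⟹  sig = (2; 1)
  {0,9}:  v_{0} + v_{9} = v_{2} + v_{4}  ⟹  sig = (2; 1,1)
  {8,10}:  v_{8} + v_{10} = v_{1} + v_{4}  ⟹  sig = (2; 1,1)
  {0,1}:  v_{0} + v_{1} = v_{3} + v_{7} + v_{8}  ⟹  sig = (2; 1,1,1)
  {0,10}:  v_{0} + v_{10} = v_{3} + v_{4} + v_{7}  ⟹  sig = (2; 1,1,1)
  {2,10}:  v_{2} + v_{10} = v_{3} + v_{7} + v_{9}  ⟹  sig = (2; 1,1,1)
  {5,9}:  v_{5} + v_{9} = v_{2} + v_{4} + v_{7}  ⟹  sig = (2; 1,1,1)
  {6,10}:  v_{6} + v_{10} = v_{3} + v_{4} + v_{7} + 2·v_{9}  ⟹  sig = (2; 1,1,1,2)
  {1,5}:  v_{1} + v_{5} = v_{3} + 2·v_{7} + v_{8}  ⟹  sig = (2; 1,1,2)
  {5,10}:  v_{5} + v_{10} = v_{3} + v_{4} + 2·v_{7}  ⟹  sig = (2; 1,1,2)
  {5,6}:  v_{5} + v_{6} = 2·v_{2} + 2·v_{4} + v_{7}  ⟹  sig = (2; 1,2,2)
  {0,6}:  v_{0} + v_{6} = 2·v_{2} + 2·v_{4}  ⟹  sig = (2; 2,2)
  {1,2,4}:  v_{1} + v_{2} + v_{4} = 0  ⟹  sig = (3; —)
  {2,4,9}:  v_{2} + v_{4} + v_{9} = v_{6}  ⟹  sig = (3; 1)
  {3,7,8,9}:  v_{3} + v_{7} + v_{8} + v_{9} = 0  ⟹  sig = (4; —)
  {3,6,7,8}:  v_{3} + v_{6} + v_{7} + v_{8} = v_{2} + v_{4}  ⟹  sig = (4; 1,1)
  {1,3,4,7,9}:  v_{1} + v_{3} + v_{4} + v_{7} + v_{9} = v_{10}  ⟹  sig = (5; 1)
  {2,3,4,7,8}:  v_{2} + v_{3} + v_{4} + v_{7} + v_{8} = v_{0}  ⟹  sig = (5; 1)
  {2,3,4,5,8}:  v_{2} + v_{3} + v_{4} + v_{5} + v_{8} = 2·v_{0}  ⟹  sig = (5; 2)

Signatures (|P|; sorted positive RHS coefficients), sorted:
[(2; 1), (2; 1), (2; 1,1), (2; 1,1), (2; 1,1,1), (2; 1,1,1), (2; 1,1,1), (2; 1,1,1), (2; 1,1,1,2), (2; 1,1,2), (2; 1,1,2), (2; 1,2,2), (2; 2,2), (3; —), (3; 1), (4; —), (4; 1,1), (5; 1), (5; 1), (5; 2)]


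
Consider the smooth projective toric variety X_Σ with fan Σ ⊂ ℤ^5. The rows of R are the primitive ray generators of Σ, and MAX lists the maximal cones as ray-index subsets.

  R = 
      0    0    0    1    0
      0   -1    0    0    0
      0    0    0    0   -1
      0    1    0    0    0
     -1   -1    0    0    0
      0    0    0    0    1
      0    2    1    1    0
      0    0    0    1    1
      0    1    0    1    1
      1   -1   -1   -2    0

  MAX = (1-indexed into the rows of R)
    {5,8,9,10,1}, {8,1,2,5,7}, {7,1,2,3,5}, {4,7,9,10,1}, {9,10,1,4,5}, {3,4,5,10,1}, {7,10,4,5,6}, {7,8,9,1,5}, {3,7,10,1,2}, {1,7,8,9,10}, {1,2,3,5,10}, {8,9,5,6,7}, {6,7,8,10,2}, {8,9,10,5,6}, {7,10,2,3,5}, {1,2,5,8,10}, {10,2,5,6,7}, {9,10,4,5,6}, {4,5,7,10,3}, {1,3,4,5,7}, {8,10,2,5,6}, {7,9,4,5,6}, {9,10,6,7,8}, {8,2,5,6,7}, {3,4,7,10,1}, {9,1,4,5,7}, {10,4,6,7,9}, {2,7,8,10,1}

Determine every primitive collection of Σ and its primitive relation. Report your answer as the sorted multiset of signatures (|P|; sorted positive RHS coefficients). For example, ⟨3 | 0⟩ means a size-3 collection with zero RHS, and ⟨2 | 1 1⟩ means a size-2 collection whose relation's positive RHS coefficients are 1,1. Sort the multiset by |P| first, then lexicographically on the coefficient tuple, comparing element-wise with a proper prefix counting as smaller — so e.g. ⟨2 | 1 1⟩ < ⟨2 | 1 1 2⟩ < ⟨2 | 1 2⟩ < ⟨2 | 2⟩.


Minimal non-faces — 10 found among 10 rays, 28 max cones:

  • {2,4}:  v_{2} + v_{4} = 0  so sig = ⟨2 | 0⟩
  • {3,6}:  v_{3} + v_{6} = 0  so sig = ⟨2 | 0⟩
  • {1,6}:  v_{1} + v_{6} = v_{8}  so sig = ⟨2 | 1⟩
  • {2,9}:  v_{2} + v_{9} = v_{8}  so sig = ⟨2 | 1⟩
  • {3,8}:  v_{3} + v_{8} = v_{1}  so sig = ⟨2 | 1⟩
  • {4,8}:  v_{4} + v_{8} = v_{9}  so sig = ⟨2 | 1⟩
  • {3,9}:  v_{3} + v_{9} = v_{1} + v_{4}  so sig = ⟨2 | 1 1⟩
  • {1,5,7,10}:  v_{1} + v_{5} + v_{7} + v_{10} = 0  so sig = ⟨4 | 0⟩
  • {5,7,8,10}:  v_{5} + v_{7} + v_{8} + v_{10} = v_{6}  so sig = ⟨4 | 1⟩
  • {5,7,9,10}:  v_{5} + v_{7} + v_{9} + v_{10} = v_{4} + v_{6}  so sig = ⟨4 | 1 1⟩

Signatures (|P|; sorted positive RHS coefficients), sorted:
{ ⟨2 | 0⟩ ×2,  ⟨2 | 1⟩ ×4,  ⟨2 | 1 1⟩,  ⟨4 | 0⟩,  ⟨4 | 1⟩,  ⟨4 | 1 1⟩ }


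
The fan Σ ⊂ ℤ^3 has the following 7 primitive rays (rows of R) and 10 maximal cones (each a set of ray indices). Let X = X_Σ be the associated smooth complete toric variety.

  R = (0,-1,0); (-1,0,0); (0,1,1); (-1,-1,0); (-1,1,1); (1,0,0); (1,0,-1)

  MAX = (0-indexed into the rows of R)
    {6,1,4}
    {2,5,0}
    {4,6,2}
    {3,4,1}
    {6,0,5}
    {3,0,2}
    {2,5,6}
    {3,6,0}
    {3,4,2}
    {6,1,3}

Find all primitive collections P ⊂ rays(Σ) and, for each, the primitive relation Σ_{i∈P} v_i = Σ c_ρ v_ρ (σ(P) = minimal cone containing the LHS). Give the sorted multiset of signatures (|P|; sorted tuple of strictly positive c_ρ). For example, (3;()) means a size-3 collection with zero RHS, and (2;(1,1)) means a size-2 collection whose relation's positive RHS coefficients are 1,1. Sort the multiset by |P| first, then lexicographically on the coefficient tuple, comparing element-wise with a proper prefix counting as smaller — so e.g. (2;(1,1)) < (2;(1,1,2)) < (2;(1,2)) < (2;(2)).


9 collections generate NE(X_Σ); each relation:

  P={1,5}:  v_{1} + v_{5} = 0 — sig = (2;())
  P={0,1}:  v_{0} + v_{1} = v_{3} — sig = (2;(1))
  P={1,2}:  v_{1} + v_{2} = v_{4} — sig = (2;(1))
  P={3,5}:  v_{3} + v_{5} = v_{0} — sig = (2;(1))
  P={4,5}:  v_{4} + v_{5} = v_{2} — sig = (2;(1))
  P={0,4}:  v_{0} + v_{4} = v_{2} + v_{3} — sig = (2;(1,1))
  P={2,3,6}:  v_{2} + v_{3} + v_{6} = 0 — sig = (3;())
  P={0,2,6}:  v_{0} + v_{2} + v_{6} = v_{5} — sig = (3;(1))
  P={3,4,6}:  v_{3} + v_{4} + v_{6} = v_{1} — sig = (3;(1))

Sorted signature multiset PRS(X):
{ (2;()),  (2;(1)) ×4,  (2;(1,1)),  (3;()),  (3;(1)) ×2 }


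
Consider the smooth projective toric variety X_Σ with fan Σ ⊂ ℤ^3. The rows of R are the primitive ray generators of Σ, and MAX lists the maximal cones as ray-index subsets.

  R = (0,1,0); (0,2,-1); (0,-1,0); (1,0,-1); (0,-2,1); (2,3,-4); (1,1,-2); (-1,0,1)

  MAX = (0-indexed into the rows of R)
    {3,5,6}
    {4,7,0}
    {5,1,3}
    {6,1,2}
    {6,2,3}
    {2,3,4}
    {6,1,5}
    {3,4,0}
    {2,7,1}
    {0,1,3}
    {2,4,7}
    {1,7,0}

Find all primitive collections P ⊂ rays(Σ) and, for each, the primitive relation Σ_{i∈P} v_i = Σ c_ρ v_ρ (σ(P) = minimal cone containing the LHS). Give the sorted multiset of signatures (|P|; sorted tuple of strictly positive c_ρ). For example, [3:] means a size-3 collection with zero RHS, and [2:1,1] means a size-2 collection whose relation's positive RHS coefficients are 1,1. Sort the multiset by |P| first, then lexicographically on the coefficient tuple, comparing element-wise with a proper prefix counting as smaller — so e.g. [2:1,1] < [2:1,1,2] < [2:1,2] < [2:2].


Minimal non-faces — 12 found among 8 rays, 12 max cones:

  P = {0,2}:  v_{0} + v_{2} = 0  ⟹  sig = [2:]
  P = {1,4}:  v_{1} + v_{4} = 0  ⟹  sig = [2:]
  P = {3,7}:  v_{3} + v_{7} = 0  ⟹  sig = [2:]
  P = {0,6}:  v_{0} + v_{6} = v_{1} + v_{3}  ⟹  sig = [2:1,1]
  P = {4,5}:  v_{4} + v_{5} = v_{3} + v_{6}  ⟹  sig = [2:1,1]
  P = {4,6}:  v_{4} + v_{6} = v_{2} + v_{3}  ⟹  sig = [2:1,1]
  P = {5,7}:  v_{5} + v_{7} = v_{1} + v_{6}  ⟹  sig = [2:1,1]
  P = {6,7}:  v_{6} + v_{7} = v_{1} + v_{2}  ⟹  sig = [2:1,1]
  P = {2,5}:  v_{2} + v_{5} = 2·v_{6}  ⟹  sig = [2:2]
  P = {0,5}:  v_{0} + v_{5} = 2·v_{1} + 2·v_{3}  ⟹  sig = [2:2,2]
  P = {1,2,3}:  v_{1} + v_{2} + v_{3} = v_{6}  ⟹  sig = [3:1]
  P = {1,3,6}:  v_{1} + v_{3} + v_{6} = v_{5}  ⟹  sig = [3:1]

Sorted signature multiset PRS(X):
    [2:]
    [2:]
    [2:]
    [2:1,1]
    [2:1,1]
    [2:1,1]
    [2:1,1]
    [2:1,1]
    [2:2]
    [2:2,2]
    [3:1]
    [3:1]


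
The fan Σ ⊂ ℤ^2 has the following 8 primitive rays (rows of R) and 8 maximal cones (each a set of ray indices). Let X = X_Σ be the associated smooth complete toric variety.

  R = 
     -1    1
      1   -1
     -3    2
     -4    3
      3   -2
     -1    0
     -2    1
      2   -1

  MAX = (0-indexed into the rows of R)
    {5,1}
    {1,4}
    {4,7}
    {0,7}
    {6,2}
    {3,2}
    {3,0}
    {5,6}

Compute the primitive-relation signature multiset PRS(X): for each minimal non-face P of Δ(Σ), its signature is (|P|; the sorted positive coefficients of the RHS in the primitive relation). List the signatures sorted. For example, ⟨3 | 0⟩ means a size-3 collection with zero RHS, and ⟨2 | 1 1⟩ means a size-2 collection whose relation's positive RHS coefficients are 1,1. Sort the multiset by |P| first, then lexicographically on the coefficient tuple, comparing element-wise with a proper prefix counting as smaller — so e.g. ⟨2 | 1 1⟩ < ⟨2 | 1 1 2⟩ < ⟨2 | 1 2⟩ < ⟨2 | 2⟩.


20 minimal non-faces of Δ(Σ) (on 8 rays):

  P={0,1}:  v_{0} + v_{1} = 0  →  sig = ⟨2 | 0⟩
  P={2,4}:  v_{2} + v_{4} = 0  →  sig = ⟨2 | 0⟩
  P={6,7}:  v_{6} + v_{7} = 0  →  sig = ⟨2 | 0⟩
  P={0,2}:  v_{0} + v_{2} = v_{3}  →  sig = ⟨2 | 1⟩
  P={0,4}:  v_{0} + v_{4} = v_{7}  →  sig = ⟨2 | 1⟩
  P={0,5}:  v_{0} + v_{5} = v_{6}  →  sig = ⟨2 | 1⟩
  P={0,6}:  v_{0} + v_{6} = v_{2}  →  sig = ⟨2 | 1⟩
  P={1,2}:  v_{1} + v_{2} = v_{6}  →  sig = ⟨2 | 1⟩
  P={1,3}:  v_{1} + v_{3} = v_{2}  →  sig = ⟨2 | 1⟩
  P={1,6}:  v_{1} + v_{6} = v_{5}  →  sig = ⟨2 | 1⟩
  P={1,7}:  v_{1} + v_{7} = v_{4}  →  sig = ⟨2 | 1⟩
  P={2,7}:  v_{2} + v_{7} = v_{0}  →  sig = ⟨2 | 1⟩
  P={3,4}:  v_{3} + v_{4} = v_{0}  →  sig = ⟨2 | 1⟩
  P={4,6}:  v_{4} + v_{6} = v_{1}  →  sig = ⟨2 | 1⟩
  P={5,7}:  v_{5} + v_{7} = v_{1}  →  sig = ⟨2 | 1⟩
  P={3,5}:  v_{3} + v_{5} = v_{2} + v_{6}  →  sig = ⟨2 | 1 1⟩
  P={2,5}:  v_{2} + v_{5} = 2·v_{6}  →  sig = ⟨2 | 2⟩
  P={3,6}:  v_{3} + v_{6} = 2·v_{2}  →  sig = ⟨2 | 2⟩
  P={3,7}:  v_{3} + v_{7} = 2·v_{0}  →  sig = ⟨2 | 2⟩
  P={4,5}:  v_{4} + v_{5} = 2·v_{1}  →  sig = ⟨2 | 2⟩

Hence PRS(X_Σ) =
    |P|=2: 20 collections, coeffs (), (), (), (1), (1), (1), (1), (1), (1), (1), (1), (1), (1), (1), (1), (1,1), (2), (2), (2), (2)


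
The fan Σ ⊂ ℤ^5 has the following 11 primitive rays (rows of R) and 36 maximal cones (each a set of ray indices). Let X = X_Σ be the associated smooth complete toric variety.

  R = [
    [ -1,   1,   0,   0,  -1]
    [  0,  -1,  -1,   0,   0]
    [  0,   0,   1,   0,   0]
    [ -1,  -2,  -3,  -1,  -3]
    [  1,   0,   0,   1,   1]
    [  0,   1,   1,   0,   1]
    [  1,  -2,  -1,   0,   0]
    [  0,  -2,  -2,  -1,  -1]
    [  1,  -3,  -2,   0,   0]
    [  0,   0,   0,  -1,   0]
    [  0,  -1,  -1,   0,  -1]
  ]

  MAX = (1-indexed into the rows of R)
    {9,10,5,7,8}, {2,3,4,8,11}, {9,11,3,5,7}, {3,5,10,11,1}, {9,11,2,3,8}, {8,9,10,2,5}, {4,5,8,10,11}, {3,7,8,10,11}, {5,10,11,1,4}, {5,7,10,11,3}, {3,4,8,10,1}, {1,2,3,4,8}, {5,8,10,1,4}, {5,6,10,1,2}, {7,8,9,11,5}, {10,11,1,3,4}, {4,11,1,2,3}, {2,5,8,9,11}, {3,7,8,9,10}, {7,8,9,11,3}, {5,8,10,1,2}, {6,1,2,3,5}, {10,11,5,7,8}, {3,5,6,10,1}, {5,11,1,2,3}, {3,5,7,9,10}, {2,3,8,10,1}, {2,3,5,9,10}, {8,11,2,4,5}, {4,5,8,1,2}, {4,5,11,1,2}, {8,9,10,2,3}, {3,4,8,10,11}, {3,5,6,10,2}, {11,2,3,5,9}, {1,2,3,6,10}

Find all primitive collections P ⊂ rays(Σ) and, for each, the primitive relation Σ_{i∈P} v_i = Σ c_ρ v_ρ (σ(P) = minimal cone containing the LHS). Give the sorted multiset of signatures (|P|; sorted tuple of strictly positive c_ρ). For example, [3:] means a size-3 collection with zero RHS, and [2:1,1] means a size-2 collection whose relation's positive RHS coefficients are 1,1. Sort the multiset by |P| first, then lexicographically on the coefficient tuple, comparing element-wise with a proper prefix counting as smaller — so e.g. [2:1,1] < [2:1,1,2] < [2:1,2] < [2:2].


17 minimal non-faces of Δ(Σ) (on 11 rays):

  P={6,11}:  v_{6} + v_{11} = 0 — sig = [2:]
  P={1,7}:  v_{1} + v_{7} = v_{11} — sig = [2:1]
  P={2,7}:  v_{2} + v_{7} = v_{9} — sig = [2:1]
  P={1,9}:  v_{1} + v_{9} = v_{2} + v_{11} — sig = [2:1,1]
  P={4,6}:  v_{4} + v_{6} = v_{1} + v_{8} — sig = [2:1,1]
  P={6,8}:  v_{6} + v_{8} = v_{2} + v_{10} — sig = [2:1,1]
  P={6,7}:  v_{6} + v_{7} = v_{2} + v_{3} + v_{5} + v_{10} — sig = [2:1,1,1,1]
  P={6,9}:  v_{6} + v_{9} = 2·v_{2} + v_{3} + v_{5} + v_{10} — sig = [2:1,1,1,2]
  P={4,9}:  v_{4} + v_{9} = v_{2} + v_{8} + 2·v_{11} — sig = [2:1,1,2]
  P={4,7}:  v_{4} + v_{7} = v_{8} + 2·v_{11} — sig = [2:1,2]
  P={1,8,11}:  v_{1} + v_{8} + v_{11} = v_{4} — sig = [3:1]
  P={2,10,11}:  v_{2} + v_{10} + v_{11} = v_{8} — sig = [3:1]
  P={3,5,8}:  v_{3} + v_{5} + v_{8} = v_{7} — sig = [3:1]
  P={9,10,11}:  v_{9} + v_{10} + v_{11} = v_{7} + v_{8} — sig = [3:1,1]
  P={2,4,10}:  v_{2} + v_{4} + v_{10} = v_{1} + 2·v_{8} — sig = [3:1,2]
  P={3,4,5}:  v_{3} + v_{4} + v_{5} = 2·v_{11} — sig = [3:2]
  P={1,2,3,5,10}:  v_{1} + v_{2} + v_{3} + v_{5} + v_{10} = 0 — sig = [5:]

so the primitive-relation signature multiset is
    |P|=2: 10 collections, coeffs (), (1), (1), (1,1), (1,1), (1,1), (1,1,1,1), (1,1,1,2), (1,1,2), (1,2)
    |P|=3: 6 collections, coeffs (1), (1), (1), (1,1), (1,2), (2)
    |P|=5: 1 collection, coeffs ()


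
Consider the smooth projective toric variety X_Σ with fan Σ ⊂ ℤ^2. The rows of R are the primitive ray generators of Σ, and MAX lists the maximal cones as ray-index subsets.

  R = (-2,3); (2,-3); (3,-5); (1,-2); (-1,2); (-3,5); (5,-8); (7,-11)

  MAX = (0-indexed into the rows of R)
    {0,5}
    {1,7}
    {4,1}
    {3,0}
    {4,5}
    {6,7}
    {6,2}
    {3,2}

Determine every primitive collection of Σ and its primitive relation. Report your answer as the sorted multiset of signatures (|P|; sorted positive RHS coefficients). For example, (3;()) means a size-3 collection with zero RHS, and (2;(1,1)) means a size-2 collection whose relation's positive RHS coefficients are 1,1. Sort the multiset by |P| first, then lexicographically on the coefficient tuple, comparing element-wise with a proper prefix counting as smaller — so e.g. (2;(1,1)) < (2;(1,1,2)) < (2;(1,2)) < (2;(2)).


Σ has 20 primitive collections:

  P={0,1}:  v_{0} + v_{1} = 0 — sig = (2;())
  P={2,5}:  v_{2} + v_{5} = 0 — sig = (2;())
  P={3,4}:  v_{3} + v_{4} = 0 — sig = (2;())
  P={0,2}:  v_{0} + v_{2} = v_{3} — sig = (2;(1))
  P={0,4}:  v_{0} + v_{4} = v_{5} — sig = (2;(1))
  P={0,6}:  v_{0} + v_{6} = v_{2} — sig = (2;(1))
  P={0,7}:  v_{0} + v_{7} = v_{6} — sig = (2;(1))
  P={1,2}:  v_{1} + v_{2} = v_{6} — sig = (2;(1))
  P={1,3}:  v_{1} + v_{3} = v_{2} — sig = (2;(1))
  P={1,5}:  v_{1} + v_{5} = v_{4} — sig = (2;(1))
  P={1,6}:  v_{1} + v_{6} = v_{7} — sig = (2;(1))
  P={2,4}:  v_{2} + v_{4} = v_{1} — sig = (2;(1))
  P={3,5}:  v_{3} + v_{5} = v_{0} — sig = (2;(1))
  P={5,6}:  v_{5} + v_{6} = v_{1} — sig = (2;(1))
  P={3,7}:  v_{3} + v_{7} = v_{2} + v_{6} — sig = (2;(1,1))
  P={2,7}:  v_{2} + v_{7} = 2·v_{6} — sig = (2;(2))
  P={3,6}:  v_{3} + v_{6} = 2·v_{2} — sig = (2;(2))
  P={4,6}:  v_{4} + v_{6} = 2·v_{1} — sig = (2;(2))
  P={5,7}:  v_{5} + v_{7} = 2·v_{1} — sig = (2;(2))
  P={4,7}:  v_{4} + v_{7} = 3·v_{1} — sig = (2;(3))

Signatures (|P|; sorted positive RHS coefficients), sorted:
    (2;())
    (2;())
    (2;())
    (2;(1))
    (2;(1))
    (2;(1))
    (2;(1))
    (2;(1))
    (2;(1))
    (2;(1))
    (2;(1))
    (2;(1))
    (2;(1))
    (2;(1))
    (2;(1,1))
    (2;(2))
    (2;(2))
    (2;(2))
    (2;(2))
    (2;(3))


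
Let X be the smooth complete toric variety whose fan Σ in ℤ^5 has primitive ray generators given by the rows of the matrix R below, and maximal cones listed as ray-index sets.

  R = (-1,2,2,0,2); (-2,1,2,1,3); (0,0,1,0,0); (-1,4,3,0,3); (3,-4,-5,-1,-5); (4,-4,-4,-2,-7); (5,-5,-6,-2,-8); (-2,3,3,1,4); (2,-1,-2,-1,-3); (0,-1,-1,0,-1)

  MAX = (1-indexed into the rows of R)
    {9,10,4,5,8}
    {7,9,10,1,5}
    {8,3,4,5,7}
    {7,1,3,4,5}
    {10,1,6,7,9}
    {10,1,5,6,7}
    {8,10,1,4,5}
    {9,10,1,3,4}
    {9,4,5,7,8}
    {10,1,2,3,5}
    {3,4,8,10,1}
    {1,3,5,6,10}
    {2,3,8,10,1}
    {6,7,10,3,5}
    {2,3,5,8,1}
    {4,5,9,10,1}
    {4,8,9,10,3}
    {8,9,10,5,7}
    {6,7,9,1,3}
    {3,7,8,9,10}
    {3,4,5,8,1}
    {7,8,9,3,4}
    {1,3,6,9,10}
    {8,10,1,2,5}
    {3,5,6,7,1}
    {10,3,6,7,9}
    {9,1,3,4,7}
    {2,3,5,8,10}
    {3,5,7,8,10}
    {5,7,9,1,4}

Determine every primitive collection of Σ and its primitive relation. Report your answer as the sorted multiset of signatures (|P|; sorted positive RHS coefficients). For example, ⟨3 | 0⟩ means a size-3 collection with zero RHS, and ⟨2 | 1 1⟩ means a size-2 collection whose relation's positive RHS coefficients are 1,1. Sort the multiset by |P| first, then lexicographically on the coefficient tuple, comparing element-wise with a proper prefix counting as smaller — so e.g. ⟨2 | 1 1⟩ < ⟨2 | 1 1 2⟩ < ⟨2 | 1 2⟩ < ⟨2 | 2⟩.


14 minimal non-faces of Δ(Σ) (on 10 rays):

  • {2,9}:  v_{2} + v_{9} = 0  ⇒ sig = ⟨2 | 0⟩
  • {2,4}:  v_{2} + v_{4} = v_{1} + v_{8}  ⇒ sig = ⟨2 | 1 1⟩
  • {2,7}:  v_{2} + v_{7} = v_{3} + v_{5}  ⇒ sig = ⟨2 | 1 1⟩
  • {6,8}:  v_{6} + v_{8} = v_{3} + v_{9}  ⇒ sig = ⟨2 | 1 1⟩
  • {2,6}:  v_{2} + v_{6} = v_{1} + 2·v_{3} + v_{5} + v_{10}  ⇒ sig = ⟨2 | 1 1 1 2⟩
  • {4,6}:  v_{4} + v_{6} = v_{1} + v_{3} + 2·v_{9}  ⇒ sig = ⟨2 | 1 1 2⟩
  • {1,8,9}:  v_{1} + v_{8} + v_{9} = v_{4}  ⇒ sig = ⟨3 | 1⟩
  • {3,5,9}:  v_{3} + v_{5} + v_{9} = v_{7}  ⇒ sig = ⟨3 | 1⟩
  • {1,7,8}:  v_{1} + v_{7} + v_{8} = v_{3} + v_{4} + v_{5}  ⇒ sig = ⟨3 | 1 1 1⟩
  • {5,6,9}:  v_{5} + v_{6} + v_{9} = v_{1} + 2·v_{7} + v_{10}  ⇒ sig = ⟨3 | 1 1 2⟩
  • {4,7,10}:  v_{4} + v_{7} + v_{10} = 2·v_{9}  ⇒ sig = ⟨3 | 2⟩
  • {1,3,7,10}:  v_{1} + v_{3} + v_{7} + v_{10} = v_{6}  ⇒ sig = ⟨4 | 1⟩
  • {3,4,5,10}:  v_{3} + v_{4} + v_{5} + v_{10} = v_{9}  ⇒ sig = ⟨4 | 1⟩
  • {1,3,5,8,10}:  v_{1} + v_{3} + v_{5} + v_{8} + v_{10} = 0  ⇒ sig = ⟨5 | 0⟩

Hence PRS(X_Σ) =
    |P|=2: 6 collections, coeffs (), (1,1), (1,1), (1,1), (1,1,1,2), (1,1,2)
    |P|=3: 5 collections, coeffs (1), (1), (1,1,1), (1,1,2), (2)
    |P|=4: 2 collections, coeffs (1), (1)
    |P|=5: 1 collection, coeffs ()


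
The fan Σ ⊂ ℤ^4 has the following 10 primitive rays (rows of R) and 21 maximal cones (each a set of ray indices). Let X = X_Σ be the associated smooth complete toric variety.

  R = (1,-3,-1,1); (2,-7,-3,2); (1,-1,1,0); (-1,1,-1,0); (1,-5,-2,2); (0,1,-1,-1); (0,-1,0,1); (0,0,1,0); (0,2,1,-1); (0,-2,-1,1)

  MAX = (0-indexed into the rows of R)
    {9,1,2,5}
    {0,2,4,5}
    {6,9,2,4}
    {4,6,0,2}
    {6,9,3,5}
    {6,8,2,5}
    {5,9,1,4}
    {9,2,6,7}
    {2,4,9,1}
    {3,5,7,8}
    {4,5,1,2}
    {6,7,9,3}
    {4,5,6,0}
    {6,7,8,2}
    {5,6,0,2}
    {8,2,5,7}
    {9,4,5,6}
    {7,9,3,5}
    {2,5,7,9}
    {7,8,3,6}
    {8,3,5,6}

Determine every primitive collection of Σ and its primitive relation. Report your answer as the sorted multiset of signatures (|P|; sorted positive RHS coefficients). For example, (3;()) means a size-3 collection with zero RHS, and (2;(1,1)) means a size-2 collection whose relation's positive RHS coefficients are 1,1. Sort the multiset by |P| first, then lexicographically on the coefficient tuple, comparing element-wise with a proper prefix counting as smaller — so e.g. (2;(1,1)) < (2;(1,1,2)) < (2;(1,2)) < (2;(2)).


Primitive collections (18):

  {2,3}:  v_{2} + v_{3} = 0  ⟹  sig = (2;())
  {8,9}:  v_{8} + v_{9} = 0  ⟹  sig = (2;())
  {0,9}:  v_{0} + v_{9} = v_{4}  ⟹  sig = (2;(1))
  {4,8}:  v_{4} + v_{8} = v_{0}  ⟹  sig = (2;(1))
  {0,7}:  v_{0} + v_{7} = v_{2} + v_{9}  ⟹  sig = (2;(1,1))
  {1,6}:  v_{1} + v_{6} = v_{0} + v_{4}  ⟹  sig = (2;(1,1))
  {0,3}:  v_{0} + v_{3} = v_{5} + v_{6} + v_{9}  ⟹  sig = (2;(1,1,1))
  {0,8}:  v_{0} + v_{8} = v_{2} + v_{5} + v_{6}  ⟹  sig = (2;(1,1,1))
  {1,3}:  v_{1} + v_{3} = v_{4} + v_{5} + v_{9}  ⟹  sig = (2;(1,1,1))
  {1,8}:  v_{1} + v_{8} = v_{2} + v_{4} + v_{5}  ⟹  sig = (2;(1,1,1))
  {0,1}:  v_{0} + v_{1} = v_{2} + 2·v_{4} + v_{5}  ⟹  sig = (2;(1,1,2))
  {3,4}:  v_{3} + v_{4} = v_{5} + v_{6} + 2·v_{9}  ⟹  sig = (2;(1,1,2))
  {4,7}:  v_{4} + v_{7} = v_{2} + 2·v_{9}  ⟹  sig = (2;(1,2))
  {1,7}:  v_{1} + v_{7} = 2·v_{2} + v_{5} + 3·v_{9}  ⟹  sig = (2;(1,2,3))
  {5,6,7}:  v_{5} + v_{6} + v_{7} = 0  ⟹  sig = (3;())
  {2,4,5,9}:  v_{2} + v_{4} + v_{5} + v_{9} = v_{1}  ⟹  sig = (4;(1))
  {2,5,6,9}:  v_{2} + v_{5} + v_{6} + v_{9} = v_{0}  ⟹  sig = (4;(1))
  {2,4,5,6}:  v_{2} + v_{4} + v_{5} + v_{6} = 2·v_{0}  ⟹  sig = (4;(2))

Signatures (|P|; sorted positive RHS coefficients), sorted:
    (2;())
    (2;())
    (2;(1))
    (2;(1))
    (2;(1,1))
    (2;(1,1))
    (2;(1,1,1))
    (2;(1,1,1))
    (2;(1,1,1))
    (2;(1,1,1))
    (2;(1,1,2))
    (2;(1,1,2))
    (2;(1,2))
    (2;(1,2,3))
    (3;())
    (4;(1))
    (4;(1))
    (4;(2))


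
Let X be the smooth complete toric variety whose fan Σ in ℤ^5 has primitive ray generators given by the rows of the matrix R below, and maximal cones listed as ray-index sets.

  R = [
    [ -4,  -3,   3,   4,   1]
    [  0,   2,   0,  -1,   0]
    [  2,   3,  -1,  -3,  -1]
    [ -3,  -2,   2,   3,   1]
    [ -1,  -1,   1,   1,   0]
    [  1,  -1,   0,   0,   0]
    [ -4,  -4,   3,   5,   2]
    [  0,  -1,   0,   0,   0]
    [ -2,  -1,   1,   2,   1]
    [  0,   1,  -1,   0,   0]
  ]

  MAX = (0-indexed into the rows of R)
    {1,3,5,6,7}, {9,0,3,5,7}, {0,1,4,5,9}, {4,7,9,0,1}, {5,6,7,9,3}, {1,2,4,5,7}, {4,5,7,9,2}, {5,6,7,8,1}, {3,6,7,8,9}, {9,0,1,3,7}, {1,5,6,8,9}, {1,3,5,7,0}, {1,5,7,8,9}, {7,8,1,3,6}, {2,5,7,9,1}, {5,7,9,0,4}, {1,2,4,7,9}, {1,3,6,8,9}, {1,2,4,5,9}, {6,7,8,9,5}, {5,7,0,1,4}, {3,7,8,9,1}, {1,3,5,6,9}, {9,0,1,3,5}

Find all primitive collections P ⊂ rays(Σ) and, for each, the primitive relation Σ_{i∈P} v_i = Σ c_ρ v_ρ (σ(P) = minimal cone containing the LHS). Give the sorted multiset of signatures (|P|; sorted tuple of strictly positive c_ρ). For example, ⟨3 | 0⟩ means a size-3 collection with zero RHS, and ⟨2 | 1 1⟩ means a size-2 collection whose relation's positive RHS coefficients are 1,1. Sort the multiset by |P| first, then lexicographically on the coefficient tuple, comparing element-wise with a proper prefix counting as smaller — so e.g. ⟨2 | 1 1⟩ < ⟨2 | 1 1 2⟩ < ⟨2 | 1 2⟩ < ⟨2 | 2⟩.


14 collections generate NE(X_Σ); each relation:

  P = {2,8}:  v_{2} + v_{8} = v_{1}  →  sig = ⟨2 | 1⟩
  P = {3,4}:  v_{3} + v_{4} = v_{0}  →  sig = ⟨2 | 1⟩
  P = {4,8}:  v_{4} + v_{8} = v_{3}  →  sig = ⟨2 | 1⟩
  P = {2,3}:  v_{2} + v_{3} = v_{1} + v_{4}  →  sig = ⟨2 | 1 1⟩
  P = {2,6}:  v_{2} + v_{6} = v_{1} + v_{3} + v_{5}  →  sig = ⟨2 | 1 1 1⟩
  P = {0,2}:  v_{0} + v_{2} = v_{1} + 2·v_{4}  →  sig = ⟨2 | 1 2⟩
  P = {4,6}:  v_{4} + v_{6} = 2·v_{3} + v_{5}  →  sig = ⟨2 | 1 2⟩
  P = {0,6}:  v_{0} + v_{6} = 3·v_{3} + v_{5}  →  sig = ⟨2 | 1 3⟩
  P = {0,8}:  v_{0} + v_{8} = 2·v_{3}  →  sig = ⟨2 | 2⟩
  P = {3,5,8}:  v_{3} + v_{5} + v_{8} = v_{6}  →  sig = ⟨3 | 1⟩
  P = {1,6,7,9}:  v_{1} + v_{6} + v_{7} + v_{9} = 2·v_{8}  →  sig = ⟨4 | 2⟩
  P = {1,4,5,7,9}:  v_{1} + v_{4} + v_{5} + v_{7} + v_{9} = 0  →  sig = ⟨5 | 0⟩
  P = {0,1,5,7,9}:  v_{0} + v_{1} + v_{5} + v_{7} + v_{9} = v_{3}  →  sig = ⟨5 | 1⟩
  P = {1,3,5,7,9}:  v_{1} + v_{3} + v_{5} + v_{7} + v_{9} = v_{8}  →  sig = ⟨5 | 1⟩

Hence PRS(X_Σ) =
{ ⟨2 | 1⟩ ×3,  ⟨2 | 1 1⟩,  ⟨2 | 1 1 1⟩,  ⟨2 | 1 2⟩ ×2,  ⟨2 | 1 3⟩,  ⟨2 | 2⟩,  ⟨3 | 1⟩,  ⟨4 | 2⟩,  ⟨5 | 0⟩,  ⟨5 | 1⟩ ×2 }
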